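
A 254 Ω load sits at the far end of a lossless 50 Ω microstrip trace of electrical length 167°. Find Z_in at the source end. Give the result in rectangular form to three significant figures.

tan(βl) = tan(167°) = -0.231
Z_in = Z_0·(Z_L + jZ_0·tanβl)/(Z_0 + jZ_L·tanβl)
     = 50·(254 − j11.5)/(50 − j58.6)

Z_in ≈ 113 + j121 Ω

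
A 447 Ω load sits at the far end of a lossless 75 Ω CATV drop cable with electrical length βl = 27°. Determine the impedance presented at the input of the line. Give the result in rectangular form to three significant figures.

tan(βl) = tan(27°) = 0.51
Z_in = Z_0·(Z_L + jZ_0·tanβl)/(Z_0 + jZ_L·tanβl)
     = 75·(447 + j38.2)/(75 + j228)

Z_in ≈ 55.1 − j129 Ω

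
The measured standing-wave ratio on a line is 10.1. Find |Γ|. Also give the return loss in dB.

|Γ| = (S − 1)/(S + 1) = (10.1 − 1)/(10.1 + 1) = 9.1/11.1
RL = −20·log₁₀|Γ| = −20·log₁₀(0.82)

|Γ| ≈ 0.82; return loss ≈ 1.73 dB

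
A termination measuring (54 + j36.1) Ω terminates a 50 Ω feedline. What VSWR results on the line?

VSWR ≈ 1.98

Γ = (Z_L − Z_0)/(Z_L + Z_0) = (4 + j36.1)/(104 + j36.1)
|Γ| = 36.3/110 = 0.33
VSWR = (1 + |Γ|)/(1 − |Γ|) = 1.33/0.67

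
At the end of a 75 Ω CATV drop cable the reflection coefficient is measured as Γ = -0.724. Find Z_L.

Z_L ≈ 12 Ω

Z_L = Z_0·(1 + Γ)/(1 − Γ) = 75·(0.276)/(1.72)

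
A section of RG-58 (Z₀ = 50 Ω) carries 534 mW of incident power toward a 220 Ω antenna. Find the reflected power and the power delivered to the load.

P_reflected ≈ 212 mW; P_delivered ≈ 322 mW

Γ = (220 − 50)/(220 + 50) = 0.63
|Γ|² = 0.396
P_refl = |Γ|²·P_inc = 212 mW, P_del = (1 − |Γ|²)·P_inc = 322 mW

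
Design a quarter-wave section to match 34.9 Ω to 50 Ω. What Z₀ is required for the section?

Z_qwt = √(Z_0·R_L) = √(50 × 34.9) = √1745

Z_qwt ≈ 41.8 Ω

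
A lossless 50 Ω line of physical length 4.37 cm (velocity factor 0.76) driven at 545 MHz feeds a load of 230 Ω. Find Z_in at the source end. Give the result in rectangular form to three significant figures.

λ = v/f = 0.76·c / 545 MHz = 0.418 m
βl = 2π·l/λ = 2π × 0.104 = 37.6°
tan(βl) = tan(37.6°) = 0.77
Z_in = Z_0·(Z_L + jZ_0·tanβl)/(Z_0 + jZ_L·tanβl)
     = 50·(230 + j38.5)/(50 + j177)

Z_in ≈ 27 − j57.3 Ω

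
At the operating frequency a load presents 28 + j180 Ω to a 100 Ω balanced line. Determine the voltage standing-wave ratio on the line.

Γ = (Z_L − Z_0)/(Z_L + Z_0) = (-72 + j180)/(128 + j180)
|Γ| = 194/221 = 0.878
VSWR = (1 + |Γ|)/(1 − |Γ|) = 1.88/0.122

VSWR ≈ 15.4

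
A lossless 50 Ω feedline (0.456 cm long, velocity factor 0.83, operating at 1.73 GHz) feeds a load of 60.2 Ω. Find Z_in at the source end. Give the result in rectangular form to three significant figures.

λ = v/f = 0.83·c / 1.73 GHz = 0.144 m
βl = 2π·l/λ = 2π × 0.0317 = 11.4°
tan(βl) = tan(11.4°) = 0.202
Z_in = Z_0·(Z_L + jZ_0·tanβl)/(Z_0 + jZ_L·tanβl)
     = 50·(60.2 + j10.1)/(50 + j12.1)

Z_in ≈ 59.2 − j4.28 Ω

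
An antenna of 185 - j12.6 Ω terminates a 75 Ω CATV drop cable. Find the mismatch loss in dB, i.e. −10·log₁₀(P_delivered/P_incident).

Γ = (110 − j12.6)/(260 − j12.6), |Γ| = 0.425
|Γ|² = 0.181, so P_del/P_inc = 1 − |Γ|² = 0.819
ML = −10·log₁₀(1 − |Γ|²)

mismatch loss ≈ 0.867 dB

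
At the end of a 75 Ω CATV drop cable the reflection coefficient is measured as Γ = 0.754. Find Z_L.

Z_L = Z_0·(1 + Γ)/(1 − Γ) = 75·(1.75)/(0.246)

Z_L ≈ 535 Ω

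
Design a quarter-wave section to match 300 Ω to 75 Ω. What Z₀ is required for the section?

Z_qwt ≈ 150 Ω

Z_qwt = √(Z_0·R_L) = √(75 × 300) = √22500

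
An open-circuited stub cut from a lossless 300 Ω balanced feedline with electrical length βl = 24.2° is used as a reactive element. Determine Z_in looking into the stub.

tan(βl) = 0.449
For an open-circuited stub, Z_in = −jZ_0·cot(βl) = −jZ_0/tan(βl)

Z_in ≈ −j668 Ω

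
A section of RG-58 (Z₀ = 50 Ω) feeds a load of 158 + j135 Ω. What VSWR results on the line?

Γ = (Z_L − Z_0)/(Z_L + Z_0) = (108 + j135)/(208 + j135)
|Γ| = 173/248 = 0.697
VSWR = (1 + |Γ|)/(1 − |Γ|) = 1.7/0.303

VSWR ≈ 5.61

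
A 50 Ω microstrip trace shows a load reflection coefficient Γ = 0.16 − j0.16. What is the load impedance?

Z_L ≈ 64.9 − j21.9 Ω

Z_L = Z_0·(1 + Γ)/(1 − Γ) = 50·(1.16 − j0.16)/(0.84 + j0.16)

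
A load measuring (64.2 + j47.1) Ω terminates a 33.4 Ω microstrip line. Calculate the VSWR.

VSWR ≈ 3.16

Γ = (Z_L − Z_0)/(Z_L + Z_0) = (30.8 + j47.1)/(97.6 + j47.1)
|Γ| = 56.3/108 = 0.519
VSWR = (1 + |Γ|)/(1 − |Γ|) = 1.52/0.481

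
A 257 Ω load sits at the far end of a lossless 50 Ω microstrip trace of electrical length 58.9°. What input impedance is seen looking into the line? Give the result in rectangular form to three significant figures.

tan(βl) = tan(58.9°) = 1.66
Z_in = Z_0·(Z_L + jZ_0·tanβl)/(Z_0 + jZ_L·tanβl)
     = 50·(257 + j82.9)/(50 + j426)

Z_in ≈ 13.1 − j28.6 Ω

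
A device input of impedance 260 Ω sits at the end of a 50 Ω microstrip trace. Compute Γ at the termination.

Γ = (Z_L − Z_0)/(Z_L + Z_0) = (260 − 50)/(260 + 50) = 210/310

Γ = 0.677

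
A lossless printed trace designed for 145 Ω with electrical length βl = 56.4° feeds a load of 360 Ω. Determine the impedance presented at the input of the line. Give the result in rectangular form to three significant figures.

tan(βl) = tan(56.4°) = 1.51
Z_in = Z_0·(Z_L + jZ_0·tanβl)/(Z_0 + jZ_L·tanβl)
     = 145·(360 + j218)/(145 + j542)

Z_in ≈ 78.6 − j75.3 Ω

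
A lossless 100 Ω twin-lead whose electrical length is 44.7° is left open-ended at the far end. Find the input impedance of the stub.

Z_in ≈ −j101 Ω

tan(βl) = 0.99
For an open-ended stub, Z_in = −jZ_0·cot(βl) = −jZ_0/tan(βl)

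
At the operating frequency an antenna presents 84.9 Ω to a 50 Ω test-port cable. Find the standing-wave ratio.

VSWR ≈ 1.7

For a purely resistive load, VSWR = R_L/Z_0 or Z_0/R_L (whichever > 1) = 84.9/50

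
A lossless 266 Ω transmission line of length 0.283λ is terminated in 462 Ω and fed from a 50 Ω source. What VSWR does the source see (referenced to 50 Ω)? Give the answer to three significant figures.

βl = 2π × 0.283 = 102°
tan(βl) = -4.75
Z_in = Z_0·(Z_L + jZ_0·tanβl)/(Z_0 + jZ_L·tanβl) = 158 + j36.9 Ω
Γ_s = (Z_in − Z_s)/(Z_in + Z_s) = (108 + j36.9)/(208 + j36.9), |Γ_s| = 0.539
VSWR = (1 + |Γ_s|)/(1 − |Γ_s|)

VSWR ≈ 3.34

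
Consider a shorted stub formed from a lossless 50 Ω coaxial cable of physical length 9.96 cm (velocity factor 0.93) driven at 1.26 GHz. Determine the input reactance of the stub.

λ = v/f = 0.93·c / 1.26 GHz = 0.221 m
βl = 2π·l/λ = 2π × 0.45 = 162°
tan(βl) = -0.326
For a shorted stub, Z_in = jZ_0·tan(βl)

X_in ≈ -16.3 Ω (capacitive)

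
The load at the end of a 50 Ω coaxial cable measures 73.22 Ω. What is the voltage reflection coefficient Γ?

Γ = (Z_L − Z_0)/(Z_L + Z_0) = (73.22 − 50)/(73.22 + 50) = 23.22/123.2

Γ = 0.188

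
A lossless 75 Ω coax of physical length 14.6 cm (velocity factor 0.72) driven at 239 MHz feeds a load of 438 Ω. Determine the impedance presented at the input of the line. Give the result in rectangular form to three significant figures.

Z_in ≈ 17.6 − j44.7 Ω

λ = v/f = 0.72·c / 239 MHz = 0.904 m
βl = 2π·l/λ = 2π × 0.162 = 58.2°
tan(βl) = tan(58.2°) = 1.61
Z_in = Z_0·(Z_L + jZ_0·tanβl)/(Z_0 + jZ_L·tanβl)
     = 75·(438 + j121)/(75 + j705)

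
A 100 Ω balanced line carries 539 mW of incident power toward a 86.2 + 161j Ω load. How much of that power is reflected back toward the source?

P_reflected ≈ 232 mW

|Γ| = |(-13.8 + j161)/(186.2 + j161)| = 0.656
|Γ|² = 0.431
P_refl = |Γ|²·P_inc = 232 mW, P_del = (1 − |Γ|²)·P_inc = 307 mW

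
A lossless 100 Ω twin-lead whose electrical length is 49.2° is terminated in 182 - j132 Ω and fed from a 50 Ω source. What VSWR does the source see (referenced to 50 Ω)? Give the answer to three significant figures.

tan(βl) = 1.16
Z_in = Z_0·(Z_L + jZ_0·tanβl)/(Z_0 + jZ_L·tanβl) = 39.3 − j39.2 Ω
Γ_s = (Z_in − Z_s)/(Z_in + Z_s) = (-10.7 − j39.2)/(89.3 − j39.2), |Γ_s| = 0.416
VSWR = (1 + |Γ_s|)/(1 − |Γ_s|)

VSWR ≈ 2.43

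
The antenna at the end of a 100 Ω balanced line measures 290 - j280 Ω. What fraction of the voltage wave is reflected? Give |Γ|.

|Γ| ≈ 0.705

Γ = (Z_L − Z_0)/(Z_L + Z_0) = (190 − j280)/(390 − j280)
|Γ| = 338/480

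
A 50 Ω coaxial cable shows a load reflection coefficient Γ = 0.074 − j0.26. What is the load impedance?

Z_L = Z_0·(1 + Γ)/(1 − Γ) = 50·(1.07 − j0.26)/(0.926 + j0.26)

Z_L ≈ 50.1 − j28.1 Ω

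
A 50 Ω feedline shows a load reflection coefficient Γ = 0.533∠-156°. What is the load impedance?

Z_L = Z_0·(1 + Γ)/(1 − Γ) = 50·(0.513 − j0.217)/(1.49 + j0.217)

Z_L ≈ 15.9 − j9.6 Ω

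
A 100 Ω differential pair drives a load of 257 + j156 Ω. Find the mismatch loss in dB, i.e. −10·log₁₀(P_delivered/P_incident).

Γ = (157 + j156)/(357 + j156), |Γ| = 0.568
|Γ|² = 0.323, so P_del/P_inc = 1 − |Γ|² = 0.677
ML = −10·log₁₀(1 − |Γ|²)

mismatch loss ≈ 1.69 dB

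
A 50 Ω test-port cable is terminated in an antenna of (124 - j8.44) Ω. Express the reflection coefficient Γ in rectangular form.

Γ ≈ 0.427 − j0.0278

Γ = (Z_L − Z_0)/(Z_L + Z_0) = (74 − j8.44)/(174 − j8.44)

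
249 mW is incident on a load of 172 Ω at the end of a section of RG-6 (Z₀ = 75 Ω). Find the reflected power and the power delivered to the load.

Γ = (172 − 75)/(172 + 75) = 0.393
|Γ|² = 0.154
P_refl = |Γ|²·P_inc = 38.4 mW, P_del = (1 − |Γ|²)·P_inc = 211 mW

P_reflected ≈ 38.4 mW; P_delivered ≈ 211 mW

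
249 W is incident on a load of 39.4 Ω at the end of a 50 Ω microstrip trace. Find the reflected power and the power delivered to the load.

P_reflected ≈ 3.5 W; P_delivered ≈ 245 W

Γ = (39.4 − 50)/(39.4 + 50) = -0.119
|Γ|² = 0.0141
P_refl = |Γ|²·P_inc = 3.5 W, P_del = (1 − |Γ|²)·P_inc = 245 W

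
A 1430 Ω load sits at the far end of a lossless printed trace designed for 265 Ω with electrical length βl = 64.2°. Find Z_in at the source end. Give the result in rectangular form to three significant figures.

Z_in ≈ 60.1 − j123 Ω

tan(βl) = tan(64.2°) = 2.07
Z_in = Z_0·(Z_L + jZ_0·tanβl)/(Z_0 + jZ_L·tanβl)
     = 265·(1430 + j548)/(265 + j2960)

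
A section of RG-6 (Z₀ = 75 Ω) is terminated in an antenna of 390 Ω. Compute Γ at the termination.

Γ = 0.677

Γ = (Z_L − Z_0)/(Z_L + Z_0) = (390 − 75)/(390 + 75) = 315/465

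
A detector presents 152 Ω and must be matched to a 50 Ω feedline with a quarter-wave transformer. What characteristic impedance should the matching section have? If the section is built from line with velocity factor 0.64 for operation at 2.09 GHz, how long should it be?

Z_qwt ≈ 87.2 Ω; length ≈ 2.3 cm

Z_qwt = √(Z_0·R_L) = √(50 × 152) = √7600
λ = 0.64·c/f = 0.0919 m, so l = λ/4 = 0.023 m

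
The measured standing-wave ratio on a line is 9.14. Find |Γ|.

|Γ| ≈ 0.803

|Γ| = (S − 1)/(S + 1) = (9.14 − 1)/(9.14 + 1) = 8.14/10.1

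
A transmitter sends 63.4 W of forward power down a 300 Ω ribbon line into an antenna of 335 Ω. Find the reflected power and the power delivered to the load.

Γ = (335 − 300)/(335 + 300) = 0.0551
|Γ|² = 0.00304
P_refl = |Γ|²·P_inc = 0.193 W, P_del = (1 − |Γ|²)·P_inc = 63.2 W

P_reflected ≈ 0.193 W; P_delivered ≈ 63.2 W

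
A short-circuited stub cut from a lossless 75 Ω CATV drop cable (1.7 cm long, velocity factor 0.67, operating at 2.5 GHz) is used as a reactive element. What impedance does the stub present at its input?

Z_in ≈ +j304 Ω

λ = v/f = 0.67·c / 2.5 GHz = 0.0804 m
βl = 2π·l/λ = 2π × 0.211 = 76.1°
tan(βl) = 4.05
For a short-circuited stub, Z_in = jZ_0·tan(βl)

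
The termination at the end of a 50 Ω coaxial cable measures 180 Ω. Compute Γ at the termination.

Γ = 0.565

Γ = (Z_L − Z_0)/(Z_L + Z_0) = (180 − 50)/(180 + 50) = 130/230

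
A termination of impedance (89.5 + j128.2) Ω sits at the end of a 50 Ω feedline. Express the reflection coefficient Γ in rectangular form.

Γ = (Z_L − Z_0)/(Z_L + Z_0) = (39.5 + j128.2)/(139.5 + j128.2)

Γ ≈ 0.611 + j0.357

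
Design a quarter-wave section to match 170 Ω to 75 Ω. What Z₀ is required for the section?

Z_qwt = √(Z_0·R_L) = √(75 × 170) = √12750

Z_qwt ≈ 113 Ω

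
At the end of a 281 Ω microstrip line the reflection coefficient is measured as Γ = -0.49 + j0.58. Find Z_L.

Z_L = Z_0·(1 + Γ)/(1 − Γ) = 281·(0.51 + j0.58)/(1.49 − j0.58)

Z_L ≈ 46.5 + j128 Ω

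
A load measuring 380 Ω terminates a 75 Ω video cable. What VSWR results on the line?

VSWR ≈ 5.07

Γ = (380 − 75)/(380 + 75) = 0.67
VSWR = (1 + 0.67)/(1 − 0.67)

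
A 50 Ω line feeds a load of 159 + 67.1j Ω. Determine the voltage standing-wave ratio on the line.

Γ = (Z_L − Z_0)/(Z_L + Z_0) = (109 + j67.1)/(209 + j67.1)
|Γ| = 128/220 = 0.583
VSWR = (1 + |Γ|)/(1 − |Γ|) = 1.58/0.417

VSWR ≈ 3.8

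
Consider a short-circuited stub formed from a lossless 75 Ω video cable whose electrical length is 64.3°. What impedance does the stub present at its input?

tan(βl) = 2.08
For a short-circuited stub, Z_in = jZ_0·tan(βl)

Z_in ≈ +j156 Ω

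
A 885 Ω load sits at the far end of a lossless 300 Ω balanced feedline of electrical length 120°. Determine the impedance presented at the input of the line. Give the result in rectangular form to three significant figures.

Z_in ≈ 131 + j148 Ω

tan(βl) = tan(120°) = -1.73
Z_in = Z_0·(Z_L + jZ_0·tanβl)/(Z_0 + jZ_L·tanβl)
     = 300·(885 − j520)/(300 − j1530)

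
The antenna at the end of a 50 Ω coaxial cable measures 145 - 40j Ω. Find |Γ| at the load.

|Γ| ≈ 0.518

Γ = (Z_L − Z_0)/(Z_L + Z_0) = (95 − j40)/(195 − j40)
|Γ| = 103/199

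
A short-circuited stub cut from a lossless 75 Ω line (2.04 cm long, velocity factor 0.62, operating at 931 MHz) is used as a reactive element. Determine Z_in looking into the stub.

Z_in ≈ +j56 Ω

λ = v/f = 0.62·c / 931 MHz = 0.2 m
βl = 2π·l/λ = 2π × 0.102 = 36.8°
tan(βl) = 0.747
For a short-circuited stub, Z_in = jZ_0·tan(βl)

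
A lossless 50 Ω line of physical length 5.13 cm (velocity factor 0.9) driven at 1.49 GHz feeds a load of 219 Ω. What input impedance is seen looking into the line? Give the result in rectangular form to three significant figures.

Z_in ≈ 11.9 + j9.98 Ω

λ = v/f = 0.9·c / 1.49 GHz = 0.181 m
βl = 2π·l/λ = 2π × 0.283 = 102°
tan(βl) = tan(102°) = -4.74
Z_in = Z_0·(Z_L + jZ_0·tanβl)/(Z_0 + jZ_L·tanβl)
     = 50·(219 − j237)/(50 − j1040)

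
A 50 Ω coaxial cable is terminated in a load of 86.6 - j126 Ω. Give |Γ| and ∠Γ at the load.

Γ = (Z_L − Z_0)/(Z_L + Z_0) = (36.6 − j126)/(136.6 − j126)
|Γ| = 131/186 = 0.706

Γ ≈ 0.706 ∠ -31.1°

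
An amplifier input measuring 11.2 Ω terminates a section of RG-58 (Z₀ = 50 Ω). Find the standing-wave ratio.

Γ = (11.2 − 50)/(11.2 + 50) = -0.634
VSWR = (1 + 0.634)/(1 − 0.634)

VSWR ≈ 4.46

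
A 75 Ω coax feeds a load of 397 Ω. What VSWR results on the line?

VSWR ≈ 5.29

Γ = (397 − 75)/(397 + 75) = 0.682
VSWR = (1 + 0.682)/(1 − 0.682)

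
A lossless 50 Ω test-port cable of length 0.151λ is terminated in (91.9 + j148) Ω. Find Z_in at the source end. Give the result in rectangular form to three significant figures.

Z_in ≈ 16.5 − j56 Ω

βl = 2π × 0.151 = 54.4°
tan(βl) = tan(54.4°) = 1.39
Z_in = Z_0·(Z_L + jZ_0·tanβl)/(Z_0 + jZ_L·tanβl)
     = 50·(91.9 + j218)/(-156 + j128)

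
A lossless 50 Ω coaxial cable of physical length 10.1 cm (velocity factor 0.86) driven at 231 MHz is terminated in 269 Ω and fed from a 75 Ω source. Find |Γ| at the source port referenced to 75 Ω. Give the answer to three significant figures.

λ = v/f = 0.86·c / 231 MHz = 1.12 m
βl = 2π·l/λ = 2π × 0.0904 = 32.6°
tan(βl) = 0.638
Z_in = Z_0·(Z_L + jZ_0·tanβl)/(Z_0 + jZ_L·tanβl) = 29.6 − j69.7 Ω
Γ_s = (Z_in − Z_s)/(Z_in + Z_s) = (-45.4 − j69.7)/(105 − j69.7), |Γ_s| = 0.662

|Γ| ≈ 0.662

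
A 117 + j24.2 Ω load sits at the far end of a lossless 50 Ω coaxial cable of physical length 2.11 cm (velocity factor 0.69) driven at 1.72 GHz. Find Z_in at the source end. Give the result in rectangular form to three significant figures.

Z_in ≈ 26.9 − j25.1 Ω

λ = v/f = 0.69·c / 1.72 GHz = 0.12 m
βl = 2π·l/λ = 2π × 0.175 = 63.1°
tan(βl) = tan(63.1°) = 1.97
Z_in = Z_0·(Z_L + jZ_0·tanβl)/(Z_0 + jZ_L·tanβl)
     = 50·(117 + j123)/(2.27 + j231)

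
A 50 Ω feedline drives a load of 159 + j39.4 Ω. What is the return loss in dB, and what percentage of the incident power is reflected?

RL ≈ 5.27 dB; 29.7% of incident power reflected

Γ = (109 + j39.4)/(209 + j39.4), |Γ| = 0.545
RL = −20·log₁₀(0.545) = 5.27 dB
P_refl/P_inc = |Γ|² = 0.297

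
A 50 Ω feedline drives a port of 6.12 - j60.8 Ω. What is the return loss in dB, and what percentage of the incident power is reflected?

RL ≈ 0.855 dB; 82.1% of incident power reflected

Γ = (-43.88 − j60.8)/(56.12 − j60.8), |Γ| = 0.906
RL = −20·log₁₀(0.906) = 0.855 dB
P_refl/P_inc = |Γ|² = 0.821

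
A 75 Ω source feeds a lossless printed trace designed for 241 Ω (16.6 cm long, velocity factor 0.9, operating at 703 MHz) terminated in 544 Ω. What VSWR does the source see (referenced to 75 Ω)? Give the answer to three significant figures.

VSWR ≈ 6.33

λ = v/f = 0.9·c / 703 MHz = 0.384 m
βl = 2π·l/λ = 2π × 0.432 = 156°
tan(βl) = -0.454
Z_in = Z_0·(Z_L + jZ_0·tanβl)/(Z_0 + jZ_L·tanβl) = 320 + j219 Ω
Γ_s = (Z_in − Z_s)/(Z_in + Z_s) = (245 + j219)/(395 + j219), |Γ_s| = 0.727
VSWR = (1 + |Γ_s|)/(1 − |Γ_s|)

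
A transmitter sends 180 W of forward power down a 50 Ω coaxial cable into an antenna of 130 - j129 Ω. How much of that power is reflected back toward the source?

|Γ| = |(80 − j129)/(180 − j129)| = 0.685
|Γ|² = 0.47
P_refl = |Γ|²·P_inc = 84.6 W, P_del = (1 − |Γ|²)·P_inc = 95.4 W

P_reflected ≈ 84.6 W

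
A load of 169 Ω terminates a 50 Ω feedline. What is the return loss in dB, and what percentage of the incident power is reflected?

Γ = (169 − 50)/(169 + 50) = 0.543
RL = −20·log₁₀(0.543) = 5.3 dB
P_refl/P_inc = |Γ|² = 0.295

RL ≈ 5.3 dB; 29.5% of incident power reflected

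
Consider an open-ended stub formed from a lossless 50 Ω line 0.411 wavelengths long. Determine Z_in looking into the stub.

βl = 2π × 0.411 = 148°
tan(βl) = -0.626
For an open-ended stub, Z_in = −jZ_0·cot(βl) = −jZ_0/tan(βl)

Z_in ≈ +j79.9 Ω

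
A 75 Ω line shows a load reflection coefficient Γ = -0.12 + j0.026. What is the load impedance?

Z_L = Z_0·(1 + Γ)/(1 − Γ) = 75·(0.88 + j0.026)/(1.12 − j0.026)

Z_L ≈ 58.9 + j3.11 Ω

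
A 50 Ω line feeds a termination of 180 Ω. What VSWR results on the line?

Γ = (180 − 50)/(180 + 50) = 0.565
VSWR = (1 + 0.565)/(1 − 0.565)

VSWR ≈ 3.6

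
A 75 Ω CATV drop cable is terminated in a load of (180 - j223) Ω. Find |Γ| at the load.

|Γ| ≈ 0.728

Γ = (Z_L − Z_0)/(Z_L + Z_0) = (105 − j223)/(255 − j223)
|Γ| = 246/339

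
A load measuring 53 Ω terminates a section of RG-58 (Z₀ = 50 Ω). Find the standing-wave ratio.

VSWR ≈ 1.06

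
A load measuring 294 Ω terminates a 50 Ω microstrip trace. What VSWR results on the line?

VSWR ≈ 5.88

For a purely resistive load, VSWR = R_L/Z_0 or Z_0/R_L (whichever > 1) = 294/50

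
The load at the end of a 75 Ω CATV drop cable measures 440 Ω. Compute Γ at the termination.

Γ = (Z_L − Z_0)/(Z_L + Z_0) = (440 − 75)/(440 + 75) = 365/515

Γ = 0.709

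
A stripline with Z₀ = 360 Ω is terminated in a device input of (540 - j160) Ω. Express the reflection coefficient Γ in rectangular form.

Γ = (Z_L − Z_0)/(Z_L + Z_0) = (180 − j160)/(900 − j160)

Γ ≈ 0.225 − j0.138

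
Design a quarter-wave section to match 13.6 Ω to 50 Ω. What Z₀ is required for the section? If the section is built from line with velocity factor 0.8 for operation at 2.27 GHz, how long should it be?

Z_qwt = √(Z_0·R_L) = √(50 × 13.6) = √680
λ = 0.8·c/f = 0.106 m, so l = λ/4 = 0.0264 m

Z_qwt ≈ 26.1 Ω; length ≈ 2.64 cm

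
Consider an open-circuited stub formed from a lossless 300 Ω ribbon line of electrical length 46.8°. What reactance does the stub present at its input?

tan(βl) = 1.06
For an open-circuited stub, Z_in = −jZ_0·cot(βl) = −jZ_0/tan(βl)

X_in ≈ -282 Ω (capacitive)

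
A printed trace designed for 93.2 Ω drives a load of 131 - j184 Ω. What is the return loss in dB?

RL ≈ 3.77 dB

Γ = (37.8 − j184)/(224.2 − j184), |Γ| = 0.648
RL = −20·log₁₀|Γ| = −20·log₁₀(0.648)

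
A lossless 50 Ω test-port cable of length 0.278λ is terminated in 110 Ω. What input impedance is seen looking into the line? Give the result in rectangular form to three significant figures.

βl = 2π × 0.278 = 100°
tan(βl) = tan(100°) = -5.63
Z_in = Z_0·(Z_L + jZ_0·tanβl)/(Z_0 + jZ_L·tanβl)
     = 50·(110 − j281)/(50 − j619)

Z_in ≈ 23.3 + j7.01 Ω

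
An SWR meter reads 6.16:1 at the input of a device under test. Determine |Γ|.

|Γ| ≈ 0.721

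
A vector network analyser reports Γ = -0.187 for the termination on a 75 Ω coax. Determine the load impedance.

Z_L ≈ 51.4 Ω

Z_L = Z_0·(1 + Γ)/(1 − Γ) = 75·(0.813)/(1.19)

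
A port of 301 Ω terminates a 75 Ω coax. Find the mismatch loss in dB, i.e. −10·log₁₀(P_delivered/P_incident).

mismatch loss ≈ 1.95 dB

Γ = (301 − 75)/(301 + 75) = 0.601
|Γ|² = 0.361, so P_del/P_inc = 1 − |Γ|² = 0.639
ML = −10·log₁₀(1 − |Γ|²)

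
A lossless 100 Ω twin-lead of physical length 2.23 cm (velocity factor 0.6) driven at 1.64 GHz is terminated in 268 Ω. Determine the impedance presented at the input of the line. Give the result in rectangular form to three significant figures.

λ = v/f = 0.6·c / 1.64 GHz = 0.11 m
βl = 2π·l/λ = 2π × 0.203 = 73.1°
tan(βl) = tan(73.1°) = 3.3
Z_in = Z_0·(Z_L + jZ_0·tanβl)/(Z_0 + jZ_L·tanβl)
     = 100·(268 + j330)/(100 + j885)

Z_in ≈ 40.2 − j25.8 Ω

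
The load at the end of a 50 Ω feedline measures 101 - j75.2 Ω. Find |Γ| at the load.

Γ = (Z_L − Z_0)/(Z_L + Z_0) = (51 − j75.2)/(151 − j75.2)
|Γ| = 90.9/169

|Γ| ≈ 0.539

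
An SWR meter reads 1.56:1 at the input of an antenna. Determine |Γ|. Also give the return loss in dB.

|Γ| ≈ 0.219; return loss ≈ 13.2 dB

|Γ| = (S − 1)/(S + 1) = (1.56 − 1)/(1.56 + 1) = 0.56/2.56
RL = −20·log₁₀|Γ| = −20·log₁₀(0.219)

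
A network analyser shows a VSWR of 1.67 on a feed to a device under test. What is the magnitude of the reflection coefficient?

|Γ| = (S − 1)/(S + 1) = (1.67 − 1)/(1.67 + 1) = 0.67/2.67

|Γ| ≈ 0.251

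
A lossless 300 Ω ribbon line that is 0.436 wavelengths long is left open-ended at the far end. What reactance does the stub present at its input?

X_in ≈ 705 Ω (inductive)

βl = 2π × 0.436 = 157°
tan(βl) = -0.425
For an open-ended stub, Z_in = −jZ_0·cot(βl) = −jZ_0/tan(βl)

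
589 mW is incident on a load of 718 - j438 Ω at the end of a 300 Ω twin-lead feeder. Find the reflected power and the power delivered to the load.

|Γ| = |(418 − j438)/(1018 − j438)| = 0.546
|Γ|² = 0.298
P_refl = |Γ|²·P_inc = 176 mW, P_del = (1 − |Γ|²)·P_inc = 413 mW

P_reflected ≈ 176 mW; P_delivered ≈ 413 mW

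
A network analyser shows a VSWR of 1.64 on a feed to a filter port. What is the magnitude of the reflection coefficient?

|Γ| ≈ 0.242

|Γ| = (S − 1)/(S + 1) = (1.64 − 1)/(1.64 + 1) = 0.64/2.64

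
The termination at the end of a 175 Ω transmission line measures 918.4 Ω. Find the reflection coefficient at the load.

Γ = 0.68

Γ = (Z_L − Z_0)/(Z_L + Z_0) = (918.4 − 175)/(918.4 + 175) = 743.4/1093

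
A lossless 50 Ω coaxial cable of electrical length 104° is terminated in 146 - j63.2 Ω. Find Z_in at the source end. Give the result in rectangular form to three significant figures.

Z_in ≈ 16.2 + j18.1 Ω

tan(βl) = tan(104°) = -4.01
Z_in = Z_0·(Z_L + jZ_0·tanβl)/(Z_0 + jZ_L·tanβl)
     = 50·(146 − j264)/(-203 − j586)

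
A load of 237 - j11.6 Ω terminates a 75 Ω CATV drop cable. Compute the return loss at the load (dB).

RL ≈ 5.68 dB

Γ = (162 − j11.6)/(312 − j11.6), |Γ| = 0.52
RL = −20·log₁₀|Γ| = −20·log₁₀(0.52)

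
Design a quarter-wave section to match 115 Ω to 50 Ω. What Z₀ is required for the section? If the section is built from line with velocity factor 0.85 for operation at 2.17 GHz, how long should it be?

Z_qwt ≈ 75.8 Ω; length ≈ 2.94 cm

Z_qwt = √(Z_0·R_L) = √(50 × 115) = √5750
λ = 0.85·c/f = 0.118 m, so l = λ/4 = 0.0294 m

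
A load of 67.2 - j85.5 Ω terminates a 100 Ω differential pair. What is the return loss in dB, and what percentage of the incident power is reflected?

RL ≈ 6.24 dB; 23.8% of incident power reflected

Γ = (-32.8 − j85.5)/(167.2 − j85.5), |Γ| = 0.488
RL = −20·log₁₀(0.488) = 6.24 dB
P_refl/P_inc = |Γ|² = 0.238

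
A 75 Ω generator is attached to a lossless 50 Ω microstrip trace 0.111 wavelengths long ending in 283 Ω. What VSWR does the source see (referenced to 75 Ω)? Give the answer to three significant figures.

VSWR ≈ 5.75

βl = 2π × 0.111 = 40°
tan(βl) = 0.838
Z_in = Z_0·(Z_L + jZ_0·tanβl)/(Z_0 + jZ_L·tanβl) = 20.5 − j55.3 Ω
Γ_s = (Z_in − Z_s)/(Z_in + Z_s) = (-54.5 − j55.3)/(95.5 − j55.3), |Γ_s| = 0.704
VSWR = (1 + |Γ_s|)/(1 − |Γ_s|)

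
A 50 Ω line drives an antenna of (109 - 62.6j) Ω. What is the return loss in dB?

Γ = (59 − j62.6)/(159 − j62.6), |Γ| = 0.503
RL = −20·log₁₀|Γ| = −20·log₁₀(0.503)

RL ≈ 5.96 dB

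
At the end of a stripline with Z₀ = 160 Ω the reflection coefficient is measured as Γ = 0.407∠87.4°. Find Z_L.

Z_L ≈ 118 + j115 Ω

Z_L = Z_0·(1 + Γ)/(1 − Γ) = 160·(1.02 + j0.407)/(0.982 − j0.407)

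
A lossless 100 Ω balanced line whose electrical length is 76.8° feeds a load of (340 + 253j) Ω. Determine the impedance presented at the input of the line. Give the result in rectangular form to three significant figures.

Z_in ≈ 21.3 − j37.8 Ω

tan(βl) = tan(76.8°) = 4.26
Z_in = Z_0·(Z_L + jZ_0·tanβl)/(Z_0 + jZ_L·tanβl)
     = 100·(340 + j679)/(-979 + j1450)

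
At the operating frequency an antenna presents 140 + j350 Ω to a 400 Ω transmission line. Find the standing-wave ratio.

VSWR ≈ 5.2

Γ = (Z_L − Z_0)/(Z_L + Z_0) = (-260 + j350)/(540 + j350)
|Γ| = 436/644 = 0.678
VSWR = (1 + |Γ|)/(1 − |Γ|) = 1.68/0.322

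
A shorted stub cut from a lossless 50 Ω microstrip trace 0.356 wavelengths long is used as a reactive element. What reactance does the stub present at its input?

βl = 2π × 0.356 = 128°
tan(βl) = -1.27
For a shorted stub, Z_in = jZ_0·tan(βl)

X_in ≈ -63.6 Ω (capacitive)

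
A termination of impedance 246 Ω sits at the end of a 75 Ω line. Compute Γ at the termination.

Γ = 0.533

Γ = (Z_L − Z_0)/(Z_L + Z_0) = (246 − 75)/(246 + 75) = 171/321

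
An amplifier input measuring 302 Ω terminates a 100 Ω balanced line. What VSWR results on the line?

VSWR ≈ 3.02

For a purely resistive load, VSWR = R_L/Z_0 or Z_0/R_L (whichever > 1) = 302/100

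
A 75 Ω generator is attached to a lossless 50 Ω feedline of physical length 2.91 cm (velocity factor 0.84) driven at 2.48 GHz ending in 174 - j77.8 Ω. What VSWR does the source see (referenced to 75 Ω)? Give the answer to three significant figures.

λ = v/f = 0.84·c / 2.48 GHz = 0.102 m
βl = 2π·l/λ = 2π × 0.286 = 103°
tan(βl) = -4.3
Z_in = Z_0·(Z_L + jZ_0·tanβl)/(Z_0 + jZ_L·tanβl) = 13.2 + j16.7 Ω
Γ_s = (Z_in − Z_s)/(Z_in + Z_s) = (-61.8 + j16.7)/(88.2 + j16.7), |Γ_s| = 0.712
VSWR = (1 + |Γ_s|)/(1 − |Γ_s|)

VSWR ≈ 5.96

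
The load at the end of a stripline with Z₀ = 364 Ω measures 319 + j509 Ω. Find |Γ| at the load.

Γ = (Z_L − Z_0)/(Z_L + Z_0) = (-45 + j509)/(683 + j509)
|Γ| = 511/852

|Γ| ≈ 0.6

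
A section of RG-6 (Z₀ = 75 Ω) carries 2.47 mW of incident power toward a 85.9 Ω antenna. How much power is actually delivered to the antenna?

Γ = (85.9 − 75)/(85.9 + 75) = 0.0677
|Γ|² = 0.00459
P_refl = |Γ|²·P_inc = 0.0113 mW, P_del = (1 − |Γ|²)·P_inc = 2.46 mW

P_delivered ≈ 2.46 mW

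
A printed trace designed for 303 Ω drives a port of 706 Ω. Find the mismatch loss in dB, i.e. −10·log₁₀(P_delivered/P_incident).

Γ = (706 − 303)/(706 + 303) = 0.399
|Γ|² = 0.16, so P_del/P_inc = 1 − |Γ|² = 0.84
ML = −10·log₁₀(1 − |Γ|²)

mismatch loss ≈ 0.755 dB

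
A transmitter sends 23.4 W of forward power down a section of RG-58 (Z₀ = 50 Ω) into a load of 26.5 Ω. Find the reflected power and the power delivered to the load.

Γ = (26.5 − 50)/(26.5 + 50) = -0.307
|Γ|² = 0.0944
P_refl = |Γ|²·P_inc = 2.21 W, P_del = (1 − |Γ|²)·P_inc = 21.2 W

P_reflected ≈ 2.21 W; P_delivered ≈ 21.2 W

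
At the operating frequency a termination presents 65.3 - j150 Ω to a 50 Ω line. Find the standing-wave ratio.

VSWR ≈ 8.85

Γ = (Z_L − Z_0)/(Z_L + Z_0) = (15.3 − j150)/(115.3 − j150)
|Γ| = 151/189 = 0.797
VSWR = (1 + |Γ|)/(1 − |Γ|) = 1.8/0.203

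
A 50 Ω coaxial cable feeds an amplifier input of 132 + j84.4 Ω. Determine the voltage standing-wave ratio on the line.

Γ = (Z_L − Z_0)/(Z_L + Z_0) = (82 + j84.4)/(182 + j84.4)
|Γ| = 118/201 = 0.587
VSWR = (1 + |Γ|)/(1 − |Γ|) = 1.59/0.413

VSWR ≈ 3.84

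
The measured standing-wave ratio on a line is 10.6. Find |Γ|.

|Γ| ≈ 0.828

|Γ| = (S − 1)/(S + 1) = (10.6 − 1)/(10.6 + 1) = 9.6/11.6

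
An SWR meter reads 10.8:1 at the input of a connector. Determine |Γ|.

|Γ| = (S − 1)/(S + 1) = (10.8 − 1)/(10.8 + 1) = 9.8/11.8

|Γ| ≈ 0.831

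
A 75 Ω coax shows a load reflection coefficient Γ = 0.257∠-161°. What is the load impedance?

Z_L ≈ 45.1 − j8.09 Ω

Z_L = Z_0·(1 + Γ)/(1 − Γ) = 75·(0.757 − j0.0837)/(1.24 + j0.0837)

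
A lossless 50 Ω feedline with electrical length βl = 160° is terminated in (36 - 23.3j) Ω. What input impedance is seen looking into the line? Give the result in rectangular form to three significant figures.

Z_in ≈ 53.8 − j33 Ω

tan(βl) = tan(160°) = -0.364
Z_in = Z_0·(Z_L + jZ_0·tanβl)/(Z_0 + jZ_L·tanβl)
     = 50·(36 − j41.5)/(41.5 − j13.1)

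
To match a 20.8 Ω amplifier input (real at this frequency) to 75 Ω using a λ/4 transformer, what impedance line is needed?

Z_qwt = √(Z_0·R_L) = √(75 × 20.8) = √1560

Z_qwt ≈ 39.5 Ω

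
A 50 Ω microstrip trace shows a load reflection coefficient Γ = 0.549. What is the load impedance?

Z_L = Z_0·(1 + Γ)/(1 − Γ) = 50·(1.55)/(0.451)

Z_L ≈ 172 Ω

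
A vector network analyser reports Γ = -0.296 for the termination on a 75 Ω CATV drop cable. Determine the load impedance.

Z_L = Z_0·(1 + Γ)/(1 − Γ) = 75·(0.704)/(1.3)

Z_L ≈ 40.7 Ω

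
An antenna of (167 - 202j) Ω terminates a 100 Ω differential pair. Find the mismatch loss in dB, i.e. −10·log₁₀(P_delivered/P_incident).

Γ = (67 − j202)/(267 − j202), |Γ| = 0.636
|Γ|² = 0.404, so P_del/P_inc = 1 − |Γ|² = 0.596
ML = −10·log₁₀(1 − |Γ|²)

mismatch loss ≈ 2.25 dB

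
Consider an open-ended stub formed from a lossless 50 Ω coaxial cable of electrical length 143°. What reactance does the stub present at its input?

tan(βl) = -0.754
For an open-ended stub, Z_in = −jZ_0·cot(βl) = −jZ_0/tan(βl)

X_in ≈ 66.4 Ω (inductive)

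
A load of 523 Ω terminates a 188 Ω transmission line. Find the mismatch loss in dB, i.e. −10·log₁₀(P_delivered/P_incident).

mismatch loss ≈ 1.09 dB

Γ = (523 − 188)/(523 + 188) = 0.471
|Γ|² = 0.222, so P_del/P_inc = 1 − |Γ|² = 0.778
ML = −10·log₁₀(1 − |Γ|²)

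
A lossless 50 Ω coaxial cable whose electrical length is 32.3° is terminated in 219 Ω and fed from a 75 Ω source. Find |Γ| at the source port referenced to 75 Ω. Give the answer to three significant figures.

tan(βl) = 0.632
Z_in = Z_0·(Z_L + jZ_0·tanβl)/(Z_0 + jZ_L·tanβl) = 35.4 − j66.3 Ω
Γ_s = (Z_in − Z_s)/(Z_in + Z_s) = (-39.6 − j66.3)/(110 − j66.3), |Γ_s| = 0.6

|Γ| ≈ 0.6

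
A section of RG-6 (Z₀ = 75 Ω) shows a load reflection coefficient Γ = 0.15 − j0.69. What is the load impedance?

Z_L ≈ 31.4 − j86.4 Ω

Z_L = Z_0·(1 + Γ)/(1 − Γ) = 75·(1.15 − j0.69)/(0.85 + j0.69)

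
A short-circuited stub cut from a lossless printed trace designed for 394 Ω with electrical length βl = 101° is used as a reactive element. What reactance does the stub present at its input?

tan(βl) = -5.14
For a short-circuited stub, Z_in = jZ_0·tan(βl)

X_in ≈ -2030 Ω (capacitive)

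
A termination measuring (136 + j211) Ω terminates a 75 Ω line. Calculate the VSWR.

VSWR ≈ 6.58

Γ = (Z_L − Z_0)/(Z_L + Z_0) = (61 + j211)/(211 + j211)
|Γ| = 220/298 = 0.736
VSWR = (1 + |Γ|)/(1 − |Γ|) = 1.74/0.264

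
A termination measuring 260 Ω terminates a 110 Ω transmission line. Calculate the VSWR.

VSWR ≈ 2.36

Γ = (260 − 110)/(260 + 110) = 0.405
VSWR = (1 + 0.405)/(1 − 0.405)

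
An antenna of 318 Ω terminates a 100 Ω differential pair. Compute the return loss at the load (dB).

Γ = (318 − 100)/(318 + 100) = 0.522
RL = −20·log₁₀|Γ| = −20·log₁₀(0.522)

RL ≈ 5.65 dB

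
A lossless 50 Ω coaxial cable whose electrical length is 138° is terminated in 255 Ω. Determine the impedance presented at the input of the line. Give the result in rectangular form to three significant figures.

Z_in ≈ 20.9 + j51 Ω

tan(βl) = tan(138°) = -0.9
Z_in = Z_0·(Z_L + jZ_0·tanβl)/(Z_0 + jZ_L·tanβl)
     = 50·(255 − j45)/(50 − j230)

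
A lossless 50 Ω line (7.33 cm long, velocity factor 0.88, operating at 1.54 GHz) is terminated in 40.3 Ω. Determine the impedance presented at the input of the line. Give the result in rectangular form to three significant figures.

λ = v/f = 0.88·c / 1.54 GHz = 0.171 m
βl = 2π·l/λ = 2π × 0.428 = 154°
tan(βl) = tan(154°) = -0.489
Z_in = Z_0·(Z_L + jZ_0·tanβl)/(Z_0 + jZ_L·tanβl)
     = 50·(40.3 − j24.5)/(50 − j19.7)

Z_in ≈ 43.2 − j7.42 Ω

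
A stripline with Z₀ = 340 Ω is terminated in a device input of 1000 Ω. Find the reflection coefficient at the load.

Γ = 0.493

Γ = (Z_L − Z_0)/(Z_L + Z_0) = (1000 − 340)/(1000 + 340) = 660/1340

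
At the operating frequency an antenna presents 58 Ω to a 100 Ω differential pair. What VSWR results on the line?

VSWR ≈ 1.72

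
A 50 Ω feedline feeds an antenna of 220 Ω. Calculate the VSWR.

VSWR ≈ 4.4

For a purely resistive load, VSWR = R_L/Z_0 or Z_0/R_L (whichever > 1) = 220/50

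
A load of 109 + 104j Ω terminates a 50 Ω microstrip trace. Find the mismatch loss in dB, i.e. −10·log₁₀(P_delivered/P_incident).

mismatch loss ≈ 2.19 dB

Γ = (59 + j104)/(159 + j104), |Γ| = 0.629
|Γ|² = 0.396, so P_del/P_inc = 1 − |Γ|² = 0.604
ML = −10·log₁₀(1 − |Γ|²)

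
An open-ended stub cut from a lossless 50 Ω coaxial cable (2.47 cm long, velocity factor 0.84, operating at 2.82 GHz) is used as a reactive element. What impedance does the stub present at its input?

Z_in ≈ +j8.37 Ω

λ = v/f = 0.84·c / 2.82 GHz = 0.0894 m
βl = 2π·l/λ = 2π × 0.276 = 99.5°
tan(βl) = -5.97
For an open-ended stub, Z_in = −jZ_0·cot(βl) = −jZ_0/tan(βl)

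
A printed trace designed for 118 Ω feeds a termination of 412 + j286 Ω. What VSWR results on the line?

Γ = (Z_L − Z_0)/(Z_L + Z_0) = (294 + j286)/(530 + j286)
|Γ| = 410/602 = 0.681
VSWR = (1 + |Γ|)/(1 − |Γ|) = 1.68/0.319

VSWR ≈ 5.27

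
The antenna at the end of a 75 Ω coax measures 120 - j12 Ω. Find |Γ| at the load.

Γ = (Z_L − Z_0)/(Z_L + Z_0) = (45 − j12)/(195 − j12)
|Γ| = 46.6/195

|Γ| ≈ 0.238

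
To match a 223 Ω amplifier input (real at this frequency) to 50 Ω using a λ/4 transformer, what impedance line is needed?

Z_qwt ≈ 106 Ω

Z_qwt = √(Z_0·R_L) = √(50 × 223) = √11150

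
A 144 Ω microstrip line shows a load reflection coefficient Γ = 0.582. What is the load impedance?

Z_L = Z_0·(1 + Γ)/(1 − Γ) = 144·(1.58)/(0.418)

Z_L ≈ 545 Ω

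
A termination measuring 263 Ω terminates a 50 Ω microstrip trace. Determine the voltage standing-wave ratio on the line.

Γ = (263 − 50)/(263 + 50) = 0.681
VSWR = (1 + 0.681)/(1 − 0.681)

VSWR ≈ 5.26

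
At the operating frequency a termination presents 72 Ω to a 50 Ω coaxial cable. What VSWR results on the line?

For a purely resistive load, VSWR = R_L/Z_0 or Z_0/R_L (whichever > 1) = 72/50

VSWR ≈ 1.44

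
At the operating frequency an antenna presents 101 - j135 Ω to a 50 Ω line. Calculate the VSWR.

Γ = (Z_L − Z_0)/(Z_L + Z_0) = (51 − j135)/(151 − j135)
|Γ| = 144/203 = 0.712
VSWR = (1 + |Γ|)/(1 − |Γ|) = 1.71/0.288

VSWR ≈ 5.96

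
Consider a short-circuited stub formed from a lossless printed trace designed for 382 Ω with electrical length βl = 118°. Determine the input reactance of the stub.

X_in ≈ -718 Ω (capacitive)

tan(βl) = -1.88
For a short-circuited stub, Z_in = jZ_0·tan(βl)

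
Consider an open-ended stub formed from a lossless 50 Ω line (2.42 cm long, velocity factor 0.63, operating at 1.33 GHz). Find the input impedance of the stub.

Z_in ≈ −j27.4 Ω

λ = v/f = 0.63·c / 1.33 GHz = 0.142 m
βl = 2π·l/λ = 2π × 0.17 = 61.3°
tan(βl) = 1.83
For an open-ended stub, Z_in = −jZ_0·cot(βl) = −jZ_0/tan(βl)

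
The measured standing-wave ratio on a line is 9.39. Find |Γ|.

|Γ| ≈ 0.808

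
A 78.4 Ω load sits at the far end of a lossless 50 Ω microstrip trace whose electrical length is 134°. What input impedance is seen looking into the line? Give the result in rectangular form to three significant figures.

tan(βl) = tan(134°) = -1.04
Z_in = Z_0·(Z_L + jZ_0·tanβl)/(Z_0 + jZ_L·tanβl)
     = 50·(78.4 − j51.8)/(50 − j81.2)

Z_in ≈ 44.7 + j20.8 Ω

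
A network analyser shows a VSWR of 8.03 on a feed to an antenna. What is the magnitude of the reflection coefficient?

|Γ| ≈ 0.779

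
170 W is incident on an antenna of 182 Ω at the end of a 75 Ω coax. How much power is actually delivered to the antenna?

P_delivered ≈ 141 W

Γ = (182 − 75)/(182 + 75) = 0.416
|Γ|² = 0.173
P_refl = |Γ|²·P_inc = 29.5 W, P_del = (1 − |Γ|²)·P_inc = 141 W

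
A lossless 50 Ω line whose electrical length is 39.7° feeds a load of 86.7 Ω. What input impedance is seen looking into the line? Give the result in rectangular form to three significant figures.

Z_in ≈ 47.7 − j27.1 Ω

tan(βl) = tan(39.7°) = 0.83
Z_in = Z_0·(Z_L + jZ_0·tanβl)/(Z_0 + jZ_L·tanβl)
     = 50·(86.7 + j41.5)/(50 + j72)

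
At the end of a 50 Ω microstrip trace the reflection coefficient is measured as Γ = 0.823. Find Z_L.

Z_L ≈ 515 Ω

Z_L = Z_0·(1 + Γ)/(1 − Γ) = 50·(1.82)/(0.177)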